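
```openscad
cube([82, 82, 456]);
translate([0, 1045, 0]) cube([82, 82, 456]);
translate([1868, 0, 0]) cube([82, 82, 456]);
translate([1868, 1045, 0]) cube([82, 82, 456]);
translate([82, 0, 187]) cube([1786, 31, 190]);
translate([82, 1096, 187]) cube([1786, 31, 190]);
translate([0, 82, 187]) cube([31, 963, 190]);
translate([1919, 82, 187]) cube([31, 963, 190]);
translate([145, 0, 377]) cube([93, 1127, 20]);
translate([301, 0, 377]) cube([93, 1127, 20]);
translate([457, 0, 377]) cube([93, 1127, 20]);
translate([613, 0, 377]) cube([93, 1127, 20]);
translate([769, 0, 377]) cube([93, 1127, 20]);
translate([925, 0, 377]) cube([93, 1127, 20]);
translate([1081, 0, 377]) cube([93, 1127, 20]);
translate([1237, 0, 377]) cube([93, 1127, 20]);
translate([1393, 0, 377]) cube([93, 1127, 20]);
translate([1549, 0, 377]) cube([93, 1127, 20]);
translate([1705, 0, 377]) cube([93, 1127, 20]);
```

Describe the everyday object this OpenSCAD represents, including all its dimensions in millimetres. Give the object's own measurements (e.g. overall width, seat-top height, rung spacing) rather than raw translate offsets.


A bed frame 1950 mm long (x) by 1127 mm wide (y). Four 82×82 mm corner posts, 456 mm tall, at the corners of the footprint. Four rails of 31 mm thickness and 190 mm height run between adjacent posts with their undersides at z = 187 mm, their outer faces flush with the outside of the frame (the two x-running rails run between the posts' inner faces; the two y-running rails run between the posts' inner faces). 11 slats, each 93 mm wide (x) and 20 mm thick, lie across the top of the two x-running rails, running the full 1127 mm width of the frame in y; along x they sit between the end posts with a 63 mm gap after the −x posts and between neighbouring slats, leaving 70 mm before the +x posts.


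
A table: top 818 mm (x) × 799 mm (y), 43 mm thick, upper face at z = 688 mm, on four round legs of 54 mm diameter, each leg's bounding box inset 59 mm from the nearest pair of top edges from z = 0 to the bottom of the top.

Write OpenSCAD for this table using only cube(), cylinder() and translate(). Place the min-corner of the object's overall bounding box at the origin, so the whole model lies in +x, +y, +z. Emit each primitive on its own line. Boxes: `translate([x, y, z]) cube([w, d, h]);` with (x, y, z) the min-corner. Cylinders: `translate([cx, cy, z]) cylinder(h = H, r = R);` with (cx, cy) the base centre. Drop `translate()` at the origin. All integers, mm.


// leg_h = 688 - 43 = 645
translate([0, 0, 645]) cube([818, 799, 43]);
translate([86, 86, 0]) cylinder(h = 645, r = 27);
translate([732, 86, 0]) cylinder(h = 645, r = 27);
translate([86, 713, 0]) cylinder(h = 645, r = 27);
translate([732, 713, 0]) cylinder(h = 645, r = 27);


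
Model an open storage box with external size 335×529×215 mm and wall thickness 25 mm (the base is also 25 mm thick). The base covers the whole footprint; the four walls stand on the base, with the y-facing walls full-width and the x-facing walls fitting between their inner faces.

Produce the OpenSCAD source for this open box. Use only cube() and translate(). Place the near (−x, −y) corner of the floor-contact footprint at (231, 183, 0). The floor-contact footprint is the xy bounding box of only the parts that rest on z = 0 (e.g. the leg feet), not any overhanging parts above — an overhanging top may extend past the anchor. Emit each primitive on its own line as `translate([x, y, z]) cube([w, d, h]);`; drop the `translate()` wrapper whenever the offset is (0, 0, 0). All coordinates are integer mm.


translate([231, 183, 0]) cube([335, 529, 25]);
translate([231, 183, 25]) cube([335, 25, 190]);
translate([231, 687, 25]) cube([335, 25, 190]);
translate([231, 208, 25]) cube([25, 479, 190]);
translate([541, 208, 25]) cube([25, 479, 190]);


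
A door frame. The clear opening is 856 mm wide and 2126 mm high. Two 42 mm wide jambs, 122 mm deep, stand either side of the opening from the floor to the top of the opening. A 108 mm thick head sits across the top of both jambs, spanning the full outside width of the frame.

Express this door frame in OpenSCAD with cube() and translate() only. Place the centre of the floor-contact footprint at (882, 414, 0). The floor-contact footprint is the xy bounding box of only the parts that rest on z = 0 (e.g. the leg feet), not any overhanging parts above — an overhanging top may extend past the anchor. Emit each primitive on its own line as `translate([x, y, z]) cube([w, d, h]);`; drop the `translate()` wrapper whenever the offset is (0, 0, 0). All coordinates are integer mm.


translate([412, 353, 0]) cube([42, 122, 2126]);
translate([1310, 353, 0]) cube([42, 122, 2126]);
translate([412, 353, 2126]) cube([940, 122, 108]);


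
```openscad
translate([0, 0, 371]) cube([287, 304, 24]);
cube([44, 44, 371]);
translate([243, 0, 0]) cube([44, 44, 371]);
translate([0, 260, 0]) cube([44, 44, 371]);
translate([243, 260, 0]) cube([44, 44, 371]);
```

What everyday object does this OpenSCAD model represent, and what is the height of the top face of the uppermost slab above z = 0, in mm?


A stool. The seat height is 395 mm.

A 287×304×24 slab at z = 371 on four corner posts — a stool. The seat top is 371 + 24 = 395 mm.


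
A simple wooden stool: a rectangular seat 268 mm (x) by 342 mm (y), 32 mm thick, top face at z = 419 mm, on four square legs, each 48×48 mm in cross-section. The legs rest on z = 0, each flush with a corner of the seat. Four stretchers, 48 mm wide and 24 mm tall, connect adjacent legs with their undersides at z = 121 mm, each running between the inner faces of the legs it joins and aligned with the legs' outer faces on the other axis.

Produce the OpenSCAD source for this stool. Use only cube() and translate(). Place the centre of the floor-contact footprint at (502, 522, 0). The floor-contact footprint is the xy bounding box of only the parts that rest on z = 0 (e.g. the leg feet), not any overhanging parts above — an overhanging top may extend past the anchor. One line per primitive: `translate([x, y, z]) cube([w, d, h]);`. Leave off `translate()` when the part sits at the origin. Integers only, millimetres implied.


translate([368, 351, 387]) cube([268, 342, 32]);
translate([368, 351, 0]) cube([48, 48, 387]);
translate([588, 351, 0]) cube([48, 48, 387]);
translate([368, 645, 0]) cube([48, 48, 387]);
translate([588, 645, 0]) cube([48, 48, 387]);
translate([416, 351, 121]) cube([172, 48, 24]);
translate([416, 645, 121]) cube([172, 48, 24]);
translate([368, 399, 121]) cube([48, 246, 24]);
translate([588, 399, 121]) cube([48, 246, 24]);


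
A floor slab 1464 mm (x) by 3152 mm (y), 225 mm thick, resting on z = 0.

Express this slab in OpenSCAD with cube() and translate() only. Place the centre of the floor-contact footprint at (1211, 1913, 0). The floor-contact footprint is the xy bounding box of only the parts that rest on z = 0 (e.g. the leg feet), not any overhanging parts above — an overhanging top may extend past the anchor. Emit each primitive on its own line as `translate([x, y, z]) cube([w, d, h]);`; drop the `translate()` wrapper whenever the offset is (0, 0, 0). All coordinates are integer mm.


translate([479, 337, 0]) cube([1464, 3152, 225]);


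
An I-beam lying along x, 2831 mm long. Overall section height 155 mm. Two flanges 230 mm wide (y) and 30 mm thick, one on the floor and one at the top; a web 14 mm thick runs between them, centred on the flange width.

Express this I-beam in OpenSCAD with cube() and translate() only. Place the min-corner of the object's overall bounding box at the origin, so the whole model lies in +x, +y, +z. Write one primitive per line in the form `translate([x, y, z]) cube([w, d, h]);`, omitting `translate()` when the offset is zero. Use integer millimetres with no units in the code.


cube([2831, 230, 30]);
translate([0, 108, 30]) cube([2831, 14, 95]);
translate([0, 0, 125]) cube([2831, 230, 30]);


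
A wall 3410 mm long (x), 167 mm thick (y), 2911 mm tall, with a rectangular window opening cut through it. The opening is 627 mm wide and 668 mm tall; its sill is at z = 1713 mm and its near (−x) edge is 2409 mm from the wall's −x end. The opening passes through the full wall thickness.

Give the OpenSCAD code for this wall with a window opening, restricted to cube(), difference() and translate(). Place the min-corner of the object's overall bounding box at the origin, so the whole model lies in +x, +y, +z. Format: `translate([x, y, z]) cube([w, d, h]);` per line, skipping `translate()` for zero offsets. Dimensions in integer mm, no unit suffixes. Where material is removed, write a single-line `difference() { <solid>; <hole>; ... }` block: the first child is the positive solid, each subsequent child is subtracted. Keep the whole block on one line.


difference() { cube([3410, 167, 2911]); translate([2409, 0, 1713]) cube([627, 167, 668]); }


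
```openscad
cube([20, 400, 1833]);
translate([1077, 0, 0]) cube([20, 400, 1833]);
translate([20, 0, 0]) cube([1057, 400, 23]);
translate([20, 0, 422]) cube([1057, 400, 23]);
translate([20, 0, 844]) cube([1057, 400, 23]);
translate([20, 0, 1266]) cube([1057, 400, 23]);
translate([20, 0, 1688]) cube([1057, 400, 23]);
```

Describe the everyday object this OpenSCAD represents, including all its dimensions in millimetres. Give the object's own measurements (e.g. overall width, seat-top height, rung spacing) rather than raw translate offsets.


An open bookshelf. Two side panels, each 20 mm thick, 400 mm deep and 1833 mm tall, stand 1097 mm apart (outside-to-outside). Between them sit 5 shelves, each 23 mm thick and 400 mm deep, spanning the full gap between the sides. The bottom shelf rests on the floor (its underside at z = 0) and the clear gap between one shelf's top and the next shelf's underside is 399 mm.


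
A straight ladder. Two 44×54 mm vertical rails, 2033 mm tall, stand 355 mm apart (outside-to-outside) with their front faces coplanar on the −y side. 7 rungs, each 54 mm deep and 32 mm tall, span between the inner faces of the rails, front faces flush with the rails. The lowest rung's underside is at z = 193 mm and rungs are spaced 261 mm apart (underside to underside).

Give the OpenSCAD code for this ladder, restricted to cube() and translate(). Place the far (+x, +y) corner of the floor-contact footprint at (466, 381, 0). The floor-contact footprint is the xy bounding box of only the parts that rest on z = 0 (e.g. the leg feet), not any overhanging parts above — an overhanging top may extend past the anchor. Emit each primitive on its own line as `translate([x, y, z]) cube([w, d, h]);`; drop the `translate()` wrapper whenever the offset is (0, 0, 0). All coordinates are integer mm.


translate([111, 327, 0]) cube([44, 54, 2033]);
translate([422, 327, 0]) cube([44, 54, 2033]);
translate([155, 327, 193]) cube([267, 54, 32]);
translate([155, 327, 454]) cube([267, 54, 32]);
translate([155, 327, 715]) cube([267, 54, 32]);
translate([155, 327, 976]) cube([267, 54, 32]);
translate([155, 327, 1237]) cube([267, 54, 32]);
translate([155, 327, 1498]) cube([267, 54, 32]);
translate([155, 327, 1759]) cube([267, 54, 32]);


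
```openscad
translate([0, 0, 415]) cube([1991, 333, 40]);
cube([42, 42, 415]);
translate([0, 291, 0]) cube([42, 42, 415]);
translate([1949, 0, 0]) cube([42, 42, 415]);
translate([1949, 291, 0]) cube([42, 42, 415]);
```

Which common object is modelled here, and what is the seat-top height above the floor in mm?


A bench. The seat-top height is 455 mm.

A long slab on four corner posts — a bench. The slab sits at z = 415 with thickness 40, so the top is 415 + 40 = 455 mm.


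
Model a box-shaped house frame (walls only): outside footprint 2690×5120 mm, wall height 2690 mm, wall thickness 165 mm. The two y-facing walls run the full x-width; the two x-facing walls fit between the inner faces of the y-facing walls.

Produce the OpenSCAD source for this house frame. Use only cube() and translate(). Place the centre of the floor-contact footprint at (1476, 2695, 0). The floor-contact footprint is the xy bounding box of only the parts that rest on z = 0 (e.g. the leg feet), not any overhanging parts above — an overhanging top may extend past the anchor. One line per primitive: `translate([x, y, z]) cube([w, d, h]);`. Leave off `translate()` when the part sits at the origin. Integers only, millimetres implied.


translate([131, 135, 0]) cube([2690, 165, 2690]);
translate([131, 5090, 0]) cube([2690, 165, 2690]);
translate([131, 300, 0]) cube([165, 4790, 2690]);
translate([2656, 300, 0]) cube([165, 4790, 2690]);


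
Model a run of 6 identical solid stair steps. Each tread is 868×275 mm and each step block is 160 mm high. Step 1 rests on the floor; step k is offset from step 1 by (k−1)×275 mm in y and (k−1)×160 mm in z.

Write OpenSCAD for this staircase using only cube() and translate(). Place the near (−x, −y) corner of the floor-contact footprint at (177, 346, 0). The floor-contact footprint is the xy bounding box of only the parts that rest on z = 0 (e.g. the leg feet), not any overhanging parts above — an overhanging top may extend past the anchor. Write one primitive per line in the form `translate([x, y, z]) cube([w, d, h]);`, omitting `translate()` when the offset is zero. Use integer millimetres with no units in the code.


translate([177, 346, 0]) cube([868, 275, 160]);
translate([177, 621, 160]) cube([868, 275, 160]);
translate([177, 896, 320]) cube([868, 275, 160]);
translate([177, 1171, 480]) cube([868, 275, 160]);
translate([177, 1446, 640]) cube([868, 275, 160]);
translate([177, 1721, 800]) cube([868, 275, 160]);


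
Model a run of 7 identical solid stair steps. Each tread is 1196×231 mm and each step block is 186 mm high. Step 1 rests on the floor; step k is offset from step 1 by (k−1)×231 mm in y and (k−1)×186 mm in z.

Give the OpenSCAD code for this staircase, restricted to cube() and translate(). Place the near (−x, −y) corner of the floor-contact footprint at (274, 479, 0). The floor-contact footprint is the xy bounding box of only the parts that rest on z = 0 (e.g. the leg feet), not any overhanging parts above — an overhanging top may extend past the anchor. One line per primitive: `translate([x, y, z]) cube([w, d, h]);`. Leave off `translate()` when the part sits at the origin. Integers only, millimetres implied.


translate([274, 479, 0]) cube([1196, 231, 186]);
translate([274, 710, 186]) cube([1196, 231, 186]);
translate([274, 941, 372]) cube([1196, 231, 186]);
translate([274, 1172, 558]) cube([1196, 231, 186]);
translate([274, 1403, 744]) cube([1196, 231, 186]);
translate([274, 1634, 930]) cube([1196, 231, 186]);
translate([274, 1865, 1116]) cube([1196, 231, 186]);


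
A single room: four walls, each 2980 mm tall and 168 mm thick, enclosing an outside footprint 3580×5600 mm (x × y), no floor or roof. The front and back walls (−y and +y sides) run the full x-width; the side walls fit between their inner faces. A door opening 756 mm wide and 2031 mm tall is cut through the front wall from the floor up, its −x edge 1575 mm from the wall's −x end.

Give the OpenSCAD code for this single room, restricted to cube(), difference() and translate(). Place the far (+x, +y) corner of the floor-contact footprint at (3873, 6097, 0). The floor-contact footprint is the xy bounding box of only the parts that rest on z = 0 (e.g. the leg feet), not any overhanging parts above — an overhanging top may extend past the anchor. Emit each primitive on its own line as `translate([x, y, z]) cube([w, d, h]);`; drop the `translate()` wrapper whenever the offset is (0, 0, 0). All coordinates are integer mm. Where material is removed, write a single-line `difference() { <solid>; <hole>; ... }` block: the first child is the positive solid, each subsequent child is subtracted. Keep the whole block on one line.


difference() { translate([293, 497, 0]) cube([3580, 168, 2980]); translate([1868, 497, 0]) cube([756, 168, 2031]); }
translate([293, 5929, 0]) cube([3580, 168, 2980]);
translate([293, 665, 0]) cube([168, 5264, 2980]);
translate([3705, 665, 0]) cube([168, 5264, 2980]);


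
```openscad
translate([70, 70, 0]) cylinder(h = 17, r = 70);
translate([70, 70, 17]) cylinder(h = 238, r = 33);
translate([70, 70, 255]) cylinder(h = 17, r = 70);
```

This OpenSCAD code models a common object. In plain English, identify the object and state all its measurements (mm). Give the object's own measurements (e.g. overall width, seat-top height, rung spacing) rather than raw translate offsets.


A spool: two coaxial disc flanges of radius 70 mm and thickness 17 mm, joined by a core cylinder of radius 33 mm and height 238 mm. The lower flange rests on z = 0 and the three cylinders share a vertical axis.


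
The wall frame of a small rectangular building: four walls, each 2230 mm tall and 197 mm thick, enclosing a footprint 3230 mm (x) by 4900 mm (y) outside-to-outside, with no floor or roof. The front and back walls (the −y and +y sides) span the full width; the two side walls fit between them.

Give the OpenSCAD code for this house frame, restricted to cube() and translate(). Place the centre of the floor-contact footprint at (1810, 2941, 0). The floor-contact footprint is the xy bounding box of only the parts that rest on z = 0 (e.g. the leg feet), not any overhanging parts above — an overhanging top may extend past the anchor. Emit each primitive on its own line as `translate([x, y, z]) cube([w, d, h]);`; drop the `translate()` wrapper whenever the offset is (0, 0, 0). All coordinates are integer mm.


translate([195, 491, 0]) cube([3230, 197, 2230]);
translate([195, 5194, 0]) cube([3230, 197, 2230]);
translate([195, 688, 0]) cube([197, 4506, 2230]);
translate([3228, 688, 0]) cube([197, 4506, 2230]);


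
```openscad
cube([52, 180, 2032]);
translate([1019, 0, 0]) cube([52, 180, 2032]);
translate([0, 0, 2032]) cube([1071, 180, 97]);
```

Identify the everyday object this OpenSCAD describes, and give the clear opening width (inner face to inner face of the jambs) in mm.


A door frame. The clear opening width is 967 mm.

Two 2032 mm tall posts with a header on top — a door frame. The left jamb is 52 mm wide at x = 0; the right jamb starts at x = 1019. The clear opening is 1019 − 52 = 967 mm.


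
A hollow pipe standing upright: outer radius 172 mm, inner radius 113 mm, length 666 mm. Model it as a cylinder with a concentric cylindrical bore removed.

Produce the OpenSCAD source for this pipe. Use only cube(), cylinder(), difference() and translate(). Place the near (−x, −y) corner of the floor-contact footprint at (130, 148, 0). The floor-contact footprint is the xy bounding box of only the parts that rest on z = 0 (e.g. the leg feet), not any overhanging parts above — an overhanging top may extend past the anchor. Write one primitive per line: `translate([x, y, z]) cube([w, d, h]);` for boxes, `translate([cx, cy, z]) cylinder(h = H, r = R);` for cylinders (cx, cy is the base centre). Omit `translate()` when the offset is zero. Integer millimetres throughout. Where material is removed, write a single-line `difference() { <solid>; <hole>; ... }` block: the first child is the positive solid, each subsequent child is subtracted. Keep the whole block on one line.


difference() { translate([302, 320, 0]) cylinder(h = 666, r = 172); translate([302, 320, 0]) cylinder(h = 666, r = 113); }


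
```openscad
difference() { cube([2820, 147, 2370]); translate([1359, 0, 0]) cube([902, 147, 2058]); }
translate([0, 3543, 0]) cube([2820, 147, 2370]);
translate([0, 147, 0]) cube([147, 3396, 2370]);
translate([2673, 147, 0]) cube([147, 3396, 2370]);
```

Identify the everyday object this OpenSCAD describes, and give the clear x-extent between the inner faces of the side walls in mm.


A single room. The interior width is 2526 mm.

Four walls enclosing a rectangle with a door in the front wall — a room. Outside width 2820 minus two 147 mm walls gives 2526 mm.


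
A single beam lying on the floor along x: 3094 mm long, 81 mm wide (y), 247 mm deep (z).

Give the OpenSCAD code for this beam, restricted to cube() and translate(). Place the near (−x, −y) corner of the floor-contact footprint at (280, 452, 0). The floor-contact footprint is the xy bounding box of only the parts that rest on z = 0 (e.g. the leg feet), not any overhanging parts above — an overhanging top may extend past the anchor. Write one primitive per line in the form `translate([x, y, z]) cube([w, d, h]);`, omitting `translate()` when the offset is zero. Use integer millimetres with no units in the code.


translate([280, 452, 0]) cube([3094, 81, 247]);


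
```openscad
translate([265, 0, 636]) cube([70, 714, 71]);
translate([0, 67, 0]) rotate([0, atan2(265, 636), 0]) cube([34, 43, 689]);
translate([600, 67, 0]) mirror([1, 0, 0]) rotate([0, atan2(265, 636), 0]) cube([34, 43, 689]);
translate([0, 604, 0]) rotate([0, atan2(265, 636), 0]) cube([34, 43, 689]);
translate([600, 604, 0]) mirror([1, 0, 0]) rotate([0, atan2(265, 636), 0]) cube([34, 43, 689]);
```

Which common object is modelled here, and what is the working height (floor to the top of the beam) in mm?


A sawhorse. The overall height is 707 mm.

A beam across two mirrored pairs of raked legs — a sawhorse. The beam's underside is at z = 636 (matching the legs' vertical rise in atan2(265, 636)) and the beam is 71 mm tall, so its top is at 636 + 71 = 707 mm. The raked legs top out at the beam's underside, so that is the highest point.


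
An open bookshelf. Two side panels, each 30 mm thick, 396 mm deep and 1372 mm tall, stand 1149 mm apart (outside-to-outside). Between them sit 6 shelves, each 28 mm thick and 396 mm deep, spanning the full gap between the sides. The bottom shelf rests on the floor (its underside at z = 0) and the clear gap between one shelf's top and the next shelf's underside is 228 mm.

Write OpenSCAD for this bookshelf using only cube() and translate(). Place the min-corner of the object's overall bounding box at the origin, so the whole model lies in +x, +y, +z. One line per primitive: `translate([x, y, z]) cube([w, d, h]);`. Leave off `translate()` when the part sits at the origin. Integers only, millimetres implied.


cube([30, 396, 1372]);
translate([1119, 0, 0]) cube([30, 396, 1372]);
translate([30, 0, 0]) cube([1089, 396, 28]);
translate([30, 0, 256]) cube([1089, 396, 28]);
translate([30, 0, 512]) cube([1089, 396, 28]);
translate([30, 0, 768]) cube([1089, 396, 28]);
translate([30, 0, 1024]) cube([1089, 396, 28]);
translate([30, 0, 1280]) cube([1089, 396, 28]);


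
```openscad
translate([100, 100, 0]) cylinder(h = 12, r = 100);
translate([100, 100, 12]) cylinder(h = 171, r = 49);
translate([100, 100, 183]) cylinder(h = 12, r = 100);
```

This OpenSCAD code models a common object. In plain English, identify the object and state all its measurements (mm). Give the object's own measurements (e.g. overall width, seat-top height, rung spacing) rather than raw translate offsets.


A spool: two coaxial disc flanges of radius 100 mm and thickness 12 mm, joined by a core cylinder of radius 49 mm and height 171 mm. The lower flange rests on z = 0 and the three cylinders share a vertical axis.


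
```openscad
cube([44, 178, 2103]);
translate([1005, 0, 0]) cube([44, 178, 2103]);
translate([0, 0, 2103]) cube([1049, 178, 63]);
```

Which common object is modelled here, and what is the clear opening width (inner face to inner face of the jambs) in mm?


A door frame. The clear opening width is 961 mm.

Two 2103 mm tall posts with a header on top — a door frame. The left jamb is 44 mm wide at x = 0; the right jamb starts at x = 1005. The clear opening is 1005 − 44 = 961 mm.


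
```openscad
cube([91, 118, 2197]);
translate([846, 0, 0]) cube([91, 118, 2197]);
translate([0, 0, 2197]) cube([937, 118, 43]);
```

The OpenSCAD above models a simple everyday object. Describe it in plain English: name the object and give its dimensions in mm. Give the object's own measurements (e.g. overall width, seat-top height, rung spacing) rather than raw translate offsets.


A door frame. The clear opening is 755 mm wide and 2197 mm high. Two 91 mm wide jambs, 118 mm deep, stand either side of the opening from the floor to the top of the opening. A 43 mm thick head sits across the top of both jambs, spanning the full outside width of the frame.


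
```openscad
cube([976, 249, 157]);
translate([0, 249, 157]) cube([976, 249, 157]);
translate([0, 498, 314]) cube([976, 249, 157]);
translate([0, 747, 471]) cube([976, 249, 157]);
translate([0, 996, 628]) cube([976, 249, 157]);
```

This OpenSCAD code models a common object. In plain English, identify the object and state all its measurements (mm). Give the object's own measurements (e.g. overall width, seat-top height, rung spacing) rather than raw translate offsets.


A straight staircase of 5 solid steps. Each step is 976 mm wide (x), 249 mm deep (y, the going) and 157 mm tall (the rise). The first step rests on the floor; each subsequent step sits one going further in +y and one rise higher in +z, directly behind and above the previous step with no overlap.


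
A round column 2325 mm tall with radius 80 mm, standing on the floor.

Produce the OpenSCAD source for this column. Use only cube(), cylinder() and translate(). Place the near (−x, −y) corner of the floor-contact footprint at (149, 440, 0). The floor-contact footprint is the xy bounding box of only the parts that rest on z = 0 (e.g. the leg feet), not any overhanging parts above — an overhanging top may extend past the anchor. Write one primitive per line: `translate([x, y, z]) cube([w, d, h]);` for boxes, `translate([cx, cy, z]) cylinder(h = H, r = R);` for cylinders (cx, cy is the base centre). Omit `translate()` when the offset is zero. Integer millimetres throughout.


translate([229, 520, 0]) cylinder(h = 2325, r = 80);


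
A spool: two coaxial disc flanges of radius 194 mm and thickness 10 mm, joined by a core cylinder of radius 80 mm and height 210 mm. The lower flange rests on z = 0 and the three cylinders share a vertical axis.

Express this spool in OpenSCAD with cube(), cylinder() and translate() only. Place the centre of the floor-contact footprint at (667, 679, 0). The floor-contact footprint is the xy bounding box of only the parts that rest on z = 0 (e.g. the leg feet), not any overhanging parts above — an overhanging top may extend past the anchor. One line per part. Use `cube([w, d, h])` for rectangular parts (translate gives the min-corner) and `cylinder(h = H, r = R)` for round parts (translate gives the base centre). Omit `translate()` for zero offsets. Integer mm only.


translate([667, 679, 0]) cylinder(h = 10, r = 194);
translate([667, 679, 10]) cylinder(h = 210, r = 80);
translate([667, 679, 220]) cylinder(h = 10, r = 194);


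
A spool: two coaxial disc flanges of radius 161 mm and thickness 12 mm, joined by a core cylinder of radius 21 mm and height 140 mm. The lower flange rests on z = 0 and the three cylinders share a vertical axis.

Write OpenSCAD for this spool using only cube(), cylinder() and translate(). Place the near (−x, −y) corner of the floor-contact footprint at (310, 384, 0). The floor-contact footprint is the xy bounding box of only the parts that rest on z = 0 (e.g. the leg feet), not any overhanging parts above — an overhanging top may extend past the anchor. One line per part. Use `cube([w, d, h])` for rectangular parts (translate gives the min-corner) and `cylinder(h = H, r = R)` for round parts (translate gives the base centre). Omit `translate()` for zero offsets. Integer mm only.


translate([471, 545, 0]) cylinder(h = 12, r = 161);
translate([471, 545, 12]) cylinder(h = 140, r = 21);
translate([471, 545, 152]) cylinder(h = 12, r = 161);


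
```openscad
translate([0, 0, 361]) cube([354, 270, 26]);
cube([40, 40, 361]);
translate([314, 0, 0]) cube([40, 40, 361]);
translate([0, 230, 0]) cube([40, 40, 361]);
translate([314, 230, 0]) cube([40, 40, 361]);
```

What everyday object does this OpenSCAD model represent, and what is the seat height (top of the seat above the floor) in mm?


A stool. The seat height is 387 mm.

A 354×270×26 slab at z = 361 on four corner posts — a stool. The seat top is 361 + 26 = 387 mm.


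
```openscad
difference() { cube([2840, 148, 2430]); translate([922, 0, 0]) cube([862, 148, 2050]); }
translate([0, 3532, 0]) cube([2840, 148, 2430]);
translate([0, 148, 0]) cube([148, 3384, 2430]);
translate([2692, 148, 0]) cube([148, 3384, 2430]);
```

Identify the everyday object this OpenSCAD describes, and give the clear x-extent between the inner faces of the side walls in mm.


A single room. The interior width is 2544 mm.

Four walls enclosing a rectangle with a door in the front wall — a room. Outside width 2840 minus two 148 mm walls gives 2544 mm.


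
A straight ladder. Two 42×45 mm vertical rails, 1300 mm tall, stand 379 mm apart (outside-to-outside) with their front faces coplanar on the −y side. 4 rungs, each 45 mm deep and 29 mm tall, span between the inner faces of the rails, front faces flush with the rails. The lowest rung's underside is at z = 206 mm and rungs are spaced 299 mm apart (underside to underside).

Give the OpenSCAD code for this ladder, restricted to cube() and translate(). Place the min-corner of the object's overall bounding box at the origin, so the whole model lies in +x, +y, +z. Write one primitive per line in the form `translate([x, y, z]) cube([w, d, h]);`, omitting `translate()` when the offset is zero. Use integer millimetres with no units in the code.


// rung span = 379 - 2*42 = 295
// rung[k] z = 206 + k*299
cube([42, 45, 1300]);
translate([337, 0, 0]) cube([42, 45, 1300]);
translate([42, 0, 206]) cube([295, 45, 29]);
translate([42, 0, 505]) cube([295, 45, 29]);
translate([42, 0, 804]) cube([295, 45, 29]);
translate([42, 0, 1103]) cube([295, 45, 29]);


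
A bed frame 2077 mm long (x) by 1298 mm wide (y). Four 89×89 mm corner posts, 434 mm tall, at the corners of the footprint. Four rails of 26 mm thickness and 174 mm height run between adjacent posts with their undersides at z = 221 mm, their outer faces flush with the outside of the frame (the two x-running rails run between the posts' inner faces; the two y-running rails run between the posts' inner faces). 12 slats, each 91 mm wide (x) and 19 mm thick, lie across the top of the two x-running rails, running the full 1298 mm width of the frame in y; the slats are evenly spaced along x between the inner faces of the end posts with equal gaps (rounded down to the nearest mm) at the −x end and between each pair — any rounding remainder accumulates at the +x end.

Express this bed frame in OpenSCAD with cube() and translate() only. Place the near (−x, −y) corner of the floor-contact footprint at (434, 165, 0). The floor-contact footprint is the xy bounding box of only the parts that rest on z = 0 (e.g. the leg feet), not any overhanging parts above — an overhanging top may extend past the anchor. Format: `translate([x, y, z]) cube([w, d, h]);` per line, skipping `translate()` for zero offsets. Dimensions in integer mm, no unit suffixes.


translate([434, 165, 0]) cube([89, 89, 434]);
translate([434, 1374, 0]) cube([89, 89, 434]);
translate([2422, 165, 0]) cube([89, 89, 434]);
translate([2422, 1374, 0]) cube([89, 89, 434]);
translate([523, 165, 221]) cube([1899, 26, 174]);
translate([523, 1437, 221]) cube([1899, 26, 174]);
translate([434, 254, 221]) cube([26, 1120, 174]);
translate([2485, 254, 221]) cube([26, 1120, 174]);
translate([585, 165, 395]) cube([91, 1298, 19]);
translate([738, 165, 395]) cube([91, 1298, 19]);
translate([891, 165, 395]) cube([91, 1298, 19]);
translate([1044, 165, 395]) cube([91, 1298, 19]);
translate([1197, 165, 395]) cube([91, 1298, 19]);
translate([1350, 165, 395]) cube([91, 1298, 19]);
translate([1503, 165, 395]) cube([91, 1298, 19]);
translate([1656, 165, 395]) cube([91, 1298, 19]);
translate([1809, 165, 395]) cube([91, 1298, 19]);
translate([1962, 165, 395]) cube([91, 1298, 19]);
translate([2115, 165, 395]) cube([91, 1298, 19]);
translate([2268, 165, 395]) cube([91, 1298, 19]);


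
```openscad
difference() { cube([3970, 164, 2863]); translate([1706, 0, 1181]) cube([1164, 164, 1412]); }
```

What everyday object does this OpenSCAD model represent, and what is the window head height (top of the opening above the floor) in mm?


A wall with a window opening. The window head height is 2593 mm.

A wall with a rectangular opening subtracted — a window. Sill at z = 1181, opening 1412 mm tall, so the head is at 1181 + 1412 = 2593 mm.


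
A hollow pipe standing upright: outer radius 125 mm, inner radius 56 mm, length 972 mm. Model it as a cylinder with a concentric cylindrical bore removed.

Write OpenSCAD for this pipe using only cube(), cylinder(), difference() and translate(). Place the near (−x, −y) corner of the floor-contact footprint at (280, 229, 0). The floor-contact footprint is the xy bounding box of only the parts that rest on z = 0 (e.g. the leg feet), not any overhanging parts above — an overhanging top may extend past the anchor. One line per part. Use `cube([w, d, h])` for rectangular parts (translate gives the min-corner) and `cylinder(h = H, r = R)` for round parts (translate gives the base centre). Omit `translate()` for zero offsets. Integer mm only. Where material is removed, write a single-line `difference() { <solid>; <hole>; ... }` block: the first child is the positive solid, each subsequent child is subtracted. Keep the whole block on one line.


difference() { translate([405, 354, 0]) cylinder(h = 972, r = 125); translate([405, 354, 0]) cylinder(h = 972, r = 56); }


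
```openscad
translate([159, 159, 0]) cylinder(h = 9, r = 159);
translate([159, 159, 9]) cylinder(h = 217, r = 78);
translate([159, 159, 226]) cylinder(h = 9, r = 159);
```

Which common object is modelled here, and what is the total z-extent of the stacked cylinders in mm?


A spool. The overall height is 235 mm.

Three coaxial cylinders, large–small–large — a spool. Two 9 mm flanges and a 217 mm core give 9 + 217 + 9 = 235 mm.


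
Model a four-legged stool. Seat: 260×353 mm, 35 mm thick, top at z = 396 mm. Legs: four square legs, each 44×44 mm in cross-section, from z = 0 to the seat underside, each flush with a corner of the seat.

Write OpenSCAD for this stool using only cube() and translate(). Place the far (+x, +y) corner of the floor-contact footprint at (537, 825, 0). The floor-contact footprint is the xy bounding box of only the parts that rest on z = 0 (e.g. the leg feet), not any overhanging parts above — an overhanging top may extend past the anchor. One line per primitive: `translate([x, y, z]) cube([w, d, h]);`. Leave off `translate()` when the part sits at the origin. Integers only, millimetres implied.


translate([277, 472, 361]) cube([260, 353, 35]);
translate([277, 472, 0]) cube([44, 44, 361]);
translate([493, 472, 0]) cube([44, 44, 361]);
translate([277, 781, 0]) cube([44, 44, 361]);
translate([493, 781, 0]) cube([44, 44, 361]);


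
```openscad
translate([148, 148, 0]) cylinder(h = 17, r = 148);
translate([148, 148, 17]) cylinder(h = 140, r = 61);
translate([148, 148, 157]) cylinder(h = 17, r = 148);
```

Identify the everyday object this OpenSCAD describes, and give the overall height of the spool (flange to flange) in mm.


A spool. The overall height is 174 mm.

Three coaxial cylinders, large–small–large — a spool. Two 17 mm flanges and a 140 mm core give 17 + 140 + 17 = 174 mm.


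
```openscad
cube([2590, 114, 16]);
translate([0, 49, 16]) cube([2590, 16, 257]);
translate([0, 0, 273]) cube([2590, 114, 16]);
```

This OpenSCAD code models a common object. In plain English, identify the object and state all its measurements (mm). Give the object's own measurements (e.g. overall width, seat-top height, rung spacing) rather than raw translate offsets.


An I-beam lying along x, 2590 mm long. Overall section height 289 mm. Two flanges 114 mm wide (y) and 16 mm thick, one on the floor and one at the top; a web 16 mm thick runs between them, centred on the flange width.


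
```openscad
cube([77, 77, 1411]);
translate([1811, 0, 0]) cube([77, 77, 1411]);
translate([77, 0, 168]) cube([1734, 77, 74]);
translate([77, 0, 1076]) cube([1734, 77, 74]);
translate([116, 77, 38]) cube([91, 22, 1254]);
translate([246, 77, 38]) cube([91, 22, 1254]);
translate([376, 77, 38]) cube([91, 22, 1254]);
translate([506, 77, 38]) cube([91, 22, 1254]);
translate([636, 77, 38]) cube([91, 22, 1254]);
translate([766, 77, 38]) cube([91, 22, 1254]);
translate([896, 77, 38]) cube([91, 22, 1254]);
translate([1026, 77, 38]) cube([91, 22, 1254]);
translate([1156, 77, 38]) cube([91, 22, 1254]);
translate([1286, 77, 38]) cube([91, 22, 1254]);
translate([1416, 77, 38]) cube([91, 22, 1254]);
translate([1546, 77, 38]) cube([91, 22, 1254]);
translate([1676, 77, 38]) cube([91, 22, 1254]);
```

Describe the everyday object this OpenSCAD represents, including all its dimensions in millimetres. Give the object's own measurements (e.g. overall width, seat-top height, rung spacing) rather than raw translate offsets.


A fence section. Two 77×77 mm posts, 1411 mm tall, stand on the floor with a clear span of 1734 mm between their inner faces. Two horizontal rails of 77×74 mm section span the gap between the posts with their undersides at z = 168 mm and z = 1076 mm, flush with the posts' −y face. 13 pickets, each 91 mm wide, 22 mm thick and 1254 mm tall, are fixed to the +y face of the rails with their bottoms at z = 38 mm, spaced across the span with a 39 mm gap after the −x post and between neighbouring pickets, with 44 mm left before the +x post.


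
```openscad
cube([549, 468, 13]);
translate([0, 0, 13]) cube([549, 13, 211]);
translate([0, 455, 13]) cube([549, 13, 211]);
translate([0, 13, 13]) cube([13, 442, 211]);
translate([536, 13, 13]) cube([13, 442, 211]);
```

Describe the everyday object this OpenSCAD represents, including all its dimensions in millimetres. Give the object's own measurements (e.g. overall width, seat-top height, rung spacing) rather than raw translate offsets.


An open-topped rectangular box: outside dimensions 549×468×224 mm, with a uniform wall and base thickness of 13 mm. The base is a full 549×468 slab on the floor; four walls sit on top of the base. The front and back walls (the −y and +y sides) span the full width; the two side walls fit between them.


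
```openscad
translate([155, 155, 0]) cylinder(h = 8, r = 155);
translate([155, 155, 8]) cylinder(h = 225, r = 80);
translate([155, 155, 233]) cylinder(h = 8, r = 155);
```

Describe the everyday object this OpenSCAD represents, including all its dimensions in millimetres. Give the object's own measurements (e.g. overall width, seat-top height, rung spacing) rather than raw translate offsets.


A spool: two coaxial disc flanges of radius 155 mm and thickness 8 mm, joined by a core cylinder of radius 80 mm and height 225 mm. The lower flange rests on z = 0 and the three cylinders share a vertical axis.


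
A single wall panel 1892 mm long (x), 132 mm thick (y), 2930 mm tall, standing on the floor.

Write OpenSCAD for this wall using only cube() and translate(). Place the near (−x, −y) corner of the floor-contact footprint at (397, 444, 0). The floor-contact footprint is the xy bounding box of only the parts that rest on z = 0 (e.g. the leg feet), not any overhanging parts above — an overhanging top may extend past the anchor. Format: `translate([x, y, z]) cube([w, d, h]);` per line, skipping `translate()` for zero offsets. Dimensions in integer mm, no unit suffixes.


translate([397, 444, 0]) cube([1892, 132, 2930]);


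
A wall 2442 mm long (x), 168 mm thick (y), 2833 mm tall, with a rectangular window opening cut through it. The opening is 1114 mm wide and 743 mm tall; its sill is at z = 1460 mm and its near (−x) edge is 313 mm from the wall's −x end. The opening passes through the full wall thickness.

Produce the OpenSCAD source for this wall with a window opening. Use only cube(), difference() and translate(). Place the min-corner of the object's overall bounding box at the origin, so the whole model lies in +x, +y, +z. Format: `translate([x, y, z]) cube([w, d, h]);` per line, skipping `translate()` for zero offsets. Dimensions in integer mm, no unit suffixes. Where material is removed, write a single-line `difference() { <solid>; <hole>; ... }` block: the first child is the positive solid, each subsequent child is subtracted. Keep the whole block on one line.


difference() { cube([2442, 168, 2833]); translate([313, 0, 1460]) cube([1114, 168, 743]); }
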